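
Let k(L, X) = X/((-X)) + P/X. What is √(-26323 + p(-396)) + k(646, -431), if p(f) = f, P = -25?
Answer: -406/431 + I*√26719 ≈ -0.942 + 163.46*I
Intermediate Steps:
k(L, X) = -1 - 25/X (k(L, X) = X/((-X)) - 25/X = X*(-1/X) - 25/X = -1 - 25/X)
√(-26323 + p(-396)) + k(646, -431) = √(-26323 - 396) + (-25 - 1*(-431))/(-431) = √(-26719) - (-25 + 431)/431 = I*√26719 - 1/431*406 = I*√26719 - 406/431 = -406/431 + I*√26719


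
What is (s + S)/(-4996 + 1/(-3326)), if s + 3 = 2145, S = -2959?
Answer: 143018/874563 ≈ 0.16353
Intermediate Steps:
s = 2142 (s = -3 + 2145 = 2142)
(s + S)/(-4996 + 1/(-3326)) = (2142 - 2959)/(-4996 + 1/(-3326)) = -817/(-4996 - 1/3326) = -817/(-16616697/3326) = -817*(-3326/16616697) = 143018/874563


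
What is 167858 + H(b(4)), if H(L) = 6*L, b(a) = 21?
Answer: 167984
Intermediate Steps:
167858 + H(b(4)) = 167858 + 6*21 = 167858 + 126 = 167984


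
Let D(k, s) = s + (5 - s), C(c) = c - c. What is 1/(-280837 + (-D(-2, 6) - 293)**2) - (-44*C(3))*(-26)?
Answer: -1/192033 ≈ -5.2074e-6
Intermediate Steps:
C(c) = 0
D(k, s) = 5
1/(-280837 + (-D(-2, 6) - 293)**2) - (-44*C(3))*(-26) = 1/(-280837 + (-1*5 - 293)**2) - (-44*0)*(-26) = 1/(-280837 + (-5 - 293)**2) - 0*(-26) = 1/(-280837 + (-298)**2) - 1*0 = 1/(-280837 + 88804) + 0 = 1/(-192033) + 0 = -1/192033 + 0 = -1/192033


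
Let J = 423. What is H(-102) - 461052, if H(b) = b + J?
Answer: -460731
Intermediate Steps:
H(b) = 423 + b (H(b) = b + 423 = 423 + b)
H(-102) - 461052 = (423 - 102) - 461052 = 321 - 461052 = -460731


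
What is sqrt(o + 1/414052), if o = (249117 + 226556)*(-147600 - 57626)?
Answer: 3*I*sqrt(464887805264608947415)/207026 ≈ 3.1244e+5*I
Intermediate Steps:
o = -97620467098 (o = 475673*(-205226) = -97620467098)
sqrt(o + 1/414052) = sqrt(-97620467098 + 1/414052) = sqrt(-40419949642861095/414052) = 3*I*sqrt(464887805264608947415)/207026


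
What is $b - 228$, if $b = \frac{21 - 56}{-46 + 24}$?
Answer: $- \frac{4981}{22} \approx -226.41$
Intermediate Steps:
$b = \frac{35}{22}$ ($b = - \frac{35}{-22} = \left(-35\right) \left(- \frac{1}{22}\right) = \frac{35}{22} \approx 1.5909$)
$b - 228 = \frac{35}{22} - 228 = - \frac{4981}{22}$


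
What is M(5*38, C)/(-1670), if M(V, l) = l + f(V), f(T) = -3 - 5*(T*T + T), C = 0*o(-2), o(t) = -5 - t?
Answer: 181453/1670 ≈ 108.65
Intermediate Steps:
C = 0 (C = 0*(-5 - 1*(-2)) = 0*(-5 + 2) = 0*(-3) = 0)
f(T) = -3 - 5*T - 5*T² (f(T) = -3 - 5*(T² + T) = -3 - 5*(T + T²) = -3 + (-5*T - 5*T²) = -3 - 5*T - 5*T²)
M(V, l) = -3 + l - 5*V - 5*V² (M(V, l) = l + (-3 - 5*V - 5*V²) = -3 + l - 5*V - 5*V²)
M(5*38, C)/(-1670) = (-3 + 0 - 25*38 - 5*(5*38)²)/(-1670) = (-3 + 0 - 5*190 - 5*190²)*(-1/1670) = (-3 + 0 - 950 - 5*36100)*(-1/1670) = (-3 + 0 - 950 - 180500)*(-1/1670) = -181453*(-1/1670) = 181453/1670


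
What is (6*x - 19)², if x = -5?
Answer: 2401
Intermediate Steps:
(6*x - 19)² = (6*(-5) - 19)² = (-30 - 19)² = (-49)² = 2401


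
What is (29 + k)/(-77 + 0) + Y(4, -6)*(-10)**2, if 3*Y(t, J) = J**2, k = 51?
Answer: 92320/77 ≈ 1199.0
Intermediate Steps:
Y(t, J) = J**2/3
(29 + k)/(-77 + 0) + Y(4, -6)*(-10)**2 = (29 + 51)/(-77 + 0) + ((1/3)*(-6)**2)*(-10)**2 = 80/(-77) + ((1/3)*36)*100 = 80*(-1/77) + 12*100 = -80/77 + 1200 = 92320/77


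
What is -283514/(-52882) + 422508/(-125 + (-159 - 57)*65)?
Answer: -9163546123/374536765 ≈ -24.466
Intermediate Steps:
-283514/(-52882) + 422508/(-125 + (-159 - 57)*65) = -283514*(-1/52882) + 422508/(-125 - 216*65) = 141757/26441 + 422508/(-125 - 14040) = 141757/26441 + 422508/(-14165) = 141757/26441 + 422508*(-1/14165) = 141757/26441 - 422508/14165 = -9163546123/374536765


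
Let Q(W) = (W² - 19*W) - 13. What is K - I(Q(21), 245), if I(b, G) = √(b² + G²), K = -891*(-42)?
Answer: 37422 - √60866 ≈ 37175.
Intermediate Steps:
K = 37422
Q(W) = -13 + W² - 19*W
I(b, G) = √(G² + b²)
K - I(Q(21), 245) = 37422 - √(245² + (-13 + 21² - 19*21)²) = 37422 - √(60025 + (-13 + 441 - 399)²) = 37422 - √(60025 + 29²) = 37422 - √(60025 + 841) = 37422 - √60866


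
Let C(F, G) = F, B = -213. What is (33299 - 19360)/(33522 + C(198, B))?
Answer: 13939/33720 ≈ 0.41337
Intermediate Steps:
(33299 - 19360)/(33522 + C(198, B)) = (33299 - 19360)/(33522 + 198) = 13939/33720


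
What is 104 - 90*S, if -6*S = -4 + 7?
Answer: 149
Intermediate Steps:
S = -½ (S = -(-4 + 7)/6 = -⅙*3 = -½ ≈ -0.50000)
104 - 90*S = 104 - 90*(-½) = 104 + 45 = 149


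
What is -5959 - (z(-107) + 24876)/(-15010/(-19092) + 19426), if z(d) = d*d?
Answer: -1105431992309/185448101 ≈ -5960.9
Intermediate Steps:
z(d) = d²
-5959 - (z(-107) + 24876)/(-15010/(-19092) + 19426) = -5959 - ((-107)² + 24876)/(-15010/(-19092) + 19426) = -5959 - (11449 + 24876)/(-15010*(-1/19092) + 19426) = -5959 - 36325/(7505/9546 + 19426) = -5959 - 36325/185448101/9546 = -5959 - 36325*9546/185448101 = -5959 - 1*346758450/185448101 = -5959 - 346758450/185448101 = -1105431992309/185448101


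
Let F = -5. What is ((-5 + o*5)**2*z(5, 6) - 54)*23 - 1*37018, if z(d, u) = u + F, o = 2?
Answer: -37685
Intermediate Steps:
z(d, u) = -5 + u (z(d, u) = u - 5 = -5 + u)
((-5 + o*5)**2*z(5, 6) - 54)*23 - 1*37018 = ((-5 + 2*5)**2*(-5 + 6) - 54)*23 - 1*37018 = ((-5 + 10)**2*1 - 54)*23 - 37018 = (5**2*1 - 54)*23 - 37018 = (25*1 - 54)*23 - 37018 = (25 - 54)*23 - 37018 = -29*23 - 37018 = -667 - 37018 = -37685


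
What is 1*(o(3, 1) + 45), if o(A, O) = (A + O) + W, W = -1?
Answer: 48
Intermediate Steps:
o(A, O) = -1 + A + O (o(A, O) = (A + O) - 1 = -1 + A + O)
1*(o(3, 1) + 45) = 1*((-1 + 3 + 1) + 45) = 1*(3 + 45) = 1*48 = 48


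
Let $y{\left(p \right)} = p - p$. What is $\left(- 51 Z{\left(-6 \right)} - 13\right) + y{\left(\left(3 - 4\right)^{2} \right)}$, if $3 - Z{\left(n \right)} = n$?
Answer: $-472$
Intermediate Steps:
$Z{\left(n \right)} = 3 - n$
$y{\left(p \right)} = 0$
$\left(- 51 Z{\left(-6 \right)} - 13\right) + y{\left(\left(3 - 4\right)^{2} \right)} = \left(- 51 \left(3 - -6\right) - 13\right) + 0 = \left(- 51 \left(3 + 6\right) - 13\right) + 0 = \left(\left(-51\right) 9 - 13\right) + 0 = \left(-459 - 13\right) + 0 = -472 + 0 = -472$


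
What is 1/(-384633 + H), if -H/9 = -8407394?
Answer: 1/75281913 ≈ 1.3283e-8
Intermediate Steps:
H = 75666546 (H = -9*(-8407394) = 75666546)
1/(-384633 + H) = 1/(-384633 + 75666546) = 1/75281913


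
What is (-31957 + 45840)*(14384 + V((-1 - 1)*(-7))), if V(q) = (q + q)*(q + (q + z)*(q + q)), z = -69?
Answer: -393499752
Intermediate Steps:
V(q) = 2*q*(q + 2*q*(-69 + q)) (V(q) = (q + q)*(q + (q - 69)*(q + q)) = (2*q)*(q + (-69 + q)*(2*q)) = (2*q)*(q + 2*q*(-69 + q)) = 2*q*(q + 2*q*(-69 + q)))
(-31957 + 45840)*(14384 + V((-1 - 1)*(-7))) = (-31957 + 45840)*(14384 + ((-1 - 1)*(-7))²*(-274 + 4*((-1 - 1)*(-7)))) = 13883*(14384 + (-2*(-7))²*(-274 + 4*(-2*(-7)))) = 13883*(14384 + 14²*(-274 + 4*14)) = 13883*(14384 + 196*(-274 + 56)) = 13883*(14384 + 196*(-218)) = 13883*(14384 - 42728) = 13883*(-28344) = -393499752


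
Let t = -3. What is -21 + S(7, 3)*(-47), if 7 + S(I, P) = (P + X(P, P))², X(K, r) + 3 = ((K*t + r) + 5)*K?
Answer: -115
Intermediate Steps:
X(K, r) = -3 + K*(5 + r - 3*K) (X(K, r) = -3 + ((K*(-3) + r) + 5)*K = -3 + ((-3*K + r) + 5)*K = -3 + ((r - 3*K) + 5)*K = -3 + (5 + r - 3*K)*K = -3 + K*(5 + r - 3*K))
S(I, P) = -7 + (-3 - 2*P² + 6*P)² (S(I, P) = -7 + (P + (-3 - 3*P² + 5*P + P*P))² = -7 + (P + (-3 - 3*P² + 5*P + P²))² = -7 + (P + (-3 - 2*P² + 5*P))² = -7 + (-3 - 2*P² + 6*P)²)
-21 + S(7, 3)*(-47) = -21 + (-7 + (3 - 6*3 + 2*3²)²)*(-47) = -21 + (-7 + (3 - 18 + 2*9)²)*(-47) = -21 + (-7 + (3 - 18 + 18)²)*(-47) = -21 + (-7 + 3²)*(-47) = -21 + (-7 + 9)*(-47) = -21 + 2*(-47) = -21 - 94 = -115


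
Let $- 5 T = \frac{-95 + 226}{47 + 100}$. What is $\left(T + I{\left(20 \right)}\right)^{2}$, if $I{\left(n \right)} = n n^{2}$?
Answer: $\frac{34572859457161}{540225} \approx 6.3997 \cdot 10^{7}$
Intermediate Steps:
$I{\left(n \right)} = n^{3}$
$T = - \frac{131}{735}$ ($T = - \frac{\left(-95 + 226\right) \frac{1}{47 + 100}}{5} = - \frac{131 \cdot \frac{1}{147}}{5} = \left(- \frac{1}{5}\right) \frac{131}{147} = - \frac{131}{735} \approx -0.17823$)
$\left(T + I{\left(20 \right)}\right)^{2} = \left(- \frac{131}{735} + 20^{3}\right)^{2} = \left(- \frac{131}{735} + 8000\right)^{2} = \left(\frac{5879869}{735}\right)^{2} = \frac{34572859457161}{540225}$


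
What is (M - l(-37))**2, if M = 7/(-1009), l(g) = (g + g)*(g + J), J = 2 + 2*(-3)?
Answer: 9371637283969/1018081 ≈ 9.2052e+6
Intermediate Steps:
J = -4 (J = 2 - 6 = -4)
l(g) = 2*g*(-4 + g) (l(g) = (g + g)*(g - 4) = (2*g)*(-4 + g) = 2*g*(-4 + g))
M = -7/1009 (M = 7*(-1/1009) = -7/1009 ≈ -0.0069376)
(M - l(-37))**2 = (-7/1009 - 2*(-37)*(-4 - 37))**2 = (-7/1009 - 2*(-37)*(-41))**2 = (-7/1009 - 1*3034)**2 = (-7/1009 - 3034)**2 = (-3061313/1009)**2 = 9371637283969/1018081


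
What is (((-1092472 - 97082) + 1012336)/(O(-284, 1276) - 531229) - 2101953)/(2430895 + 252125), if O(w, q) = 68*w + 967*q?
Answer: -1436371861721/1833444400020 ≈ -0.78343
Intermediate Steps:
(((-1092472 - 97082) + 1012336)/(O(-284, 1276) - 531229) - 2101953)/(2430895 + 252125) = (((-1092472 - 97082) + 1012336)/((68*(-284) + 967*1276) - 531229) - 2101953)/(2430895 + 252125) = ((-1189554 + 1012336)/((-19312 + 1233892) - 531229) - 2101953)/2683020 = (-177218/(1214580 - 531229) - 2101953)*(1/2683020) = (-177218/683351 - 2101953)*(1/2683020) = -1436371861721/683351*1/2683020 = -1436371861721/1833444400020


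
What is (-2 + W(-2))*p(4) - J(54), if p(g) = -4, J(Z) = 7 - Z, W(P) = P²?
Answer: 39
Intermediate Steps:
(-2 + W(-2))*p(4) - J(54) = (-2 + (-2)²)*(-4) - (7 - 1*54) = (-2 + 4)*(-4) - (7 - 54) = 2*(-4) - 1*(-47) = -8 + 47 = 39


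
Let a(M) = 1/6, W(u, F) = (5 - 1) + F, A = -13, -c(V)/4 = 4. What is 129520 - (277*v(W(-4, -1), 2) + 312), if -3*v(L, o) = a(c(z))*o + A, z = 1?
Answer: 1152346/9 ≈ 1.2804e+5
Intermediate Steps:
c(V) = -16 (c(V) = -4*4 = -16)
W(u, F) = 4 + F
a(M) = ⅙
v(L, o) = 13/3 - o/18 (v(L, o) = -(o/6 - 13)/3 = -(-13 + o/6)/3 = 13/3 - o/18)
129520 - (277*v(W(-4, -1), 2) + 312) = 129520 - (277*(13/3 - 1/18*2) + 312) = 129520 - (277*(13/3 - ⅑) + 312) = 129520 - (277*(38/9) + 312) = 129520 - (10526/9 + 312) = 129520 - 1*13334/9 = 129520 - 13334/9 = 1152346/9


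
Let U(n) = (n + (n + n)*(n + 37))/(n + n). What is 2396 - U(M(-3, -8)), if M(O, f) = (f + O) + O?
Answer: 4745/2 ≈ 2372.5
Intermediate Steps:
M(O, f) = f + 2*O (M(O, f) = (O + f) + O = f + 2*O)
U(n) = (n + 2*n*(37 + n))/(2*n) (U(n) = (n + (2*n)*(37 + n))/((2*n)) = (n + 2*n*(37 + n))*(1/(2*n)) = (n + 2*n*(37 + n))/(2*n))
2396 - U(M(-3, -8)) = 2396 - (75/2 + (-8 + 2*(-3))) = 2396 - (75/2 + (-8 - 6)) = 2396 - (75/2 - 14) = 2396 - 1*47/2 = 2396 - 47/2 = 4745/2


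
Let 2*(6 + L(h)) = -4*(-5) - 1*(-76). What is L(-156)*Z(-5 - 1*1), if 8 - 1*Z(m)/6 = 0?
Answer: 2016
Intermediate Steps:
L(h) = 42 (L(h) = -6 + (-4*(-5) - 1*(-76))/2 = -6 + (20 + 76)/2 = -6 + (½)*96 = -6 + 48 = 42)
Z(m) = 48 (Z(m) = 48 - 6*0 = 48 + 0 = 48)
L(-156)*Z(-5 - 1*1) = 42*48 = 2016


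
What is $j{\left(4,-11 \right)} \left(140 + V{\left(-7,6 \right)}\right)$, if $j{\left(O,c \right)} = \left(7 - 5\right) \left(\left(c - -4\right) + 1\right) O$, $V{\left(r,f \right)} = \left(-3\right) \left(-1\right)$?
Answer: $-6864$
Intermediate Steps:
$V{\left(r,f \right)} = 3$
$j{\left(O,c \right)} = O \left(10 + 2 c\right)$ ($j{\left(O,c \right)} = 2 \left(\left(c + 4\right) + 1\right) O = 2 \left(\left(4 + c\right) + 1\right) O = 2 \left(5 + c\right) O = \left(10 + 2 c\right) O = O \left(10 + 2 c\right)$)
$j{\left(4,-11 \right)} \left(140 + V{\left(-7,6 \right)}\right) = 2 \cdot 4 \left(5 - 11\right) \left(140 + 3\right) = 2 \cdot 4 \left(-6\right) 143 = \left(-48\right) 143 = -6864$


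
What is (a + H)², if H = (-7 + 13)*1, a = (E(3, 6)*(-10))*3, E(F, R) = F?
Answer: 7056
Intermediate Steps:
a = -90 (a = (3*(-10))*3 = -30*3 = -90)
H = 6 (H = 6*1 = 6)
(a + H)² = (-90 + 6)² = (-84)² = 7056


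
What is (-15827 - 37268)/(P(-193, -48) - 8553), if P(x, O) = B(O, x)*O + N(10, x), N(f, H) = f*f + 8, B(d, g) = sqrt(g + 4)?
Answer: 149462425/23917827 - 849520*I*sqrt(21)/7972609 ≈ 6.249 - 0.4883*I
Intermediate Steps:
B(d, g) = sqrt(4 + g)
N(f, H) = 8 + f**2 (N(f, H) = f**2 + 8 = 8 + f**2)
P(x, O) = 108 + O*sqrt(4 + x) (P(x, O) = sqrt(4 + x)*O + (8 + 10**2) = O*sqrt(4 + x) + (8 + 100) = O*sqrt(4 + x) + 108 = 108 + O*sqrt(4 + x))
(-15827 - 37268)/(P(-193, -48) - 8553) = (-15827 - 37268)/((108 - 48*sqrt(4 - 193)) - 8553) = -53095/((108 - 144*I*sqrt(21)) - 8553) = -53095/(-8445 - 144*I*sqrt(21))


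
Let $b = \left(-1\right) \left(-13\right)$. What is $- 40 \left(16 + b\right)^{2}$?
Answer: $-33640$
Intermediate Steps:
$b = 13$
$- 40 \left(16 + b\right)^{2} = - 40 \left(16 + 13\right)^{2} = - 40 \cdot 29^{2} = \left(-40\right) 841 = -33640$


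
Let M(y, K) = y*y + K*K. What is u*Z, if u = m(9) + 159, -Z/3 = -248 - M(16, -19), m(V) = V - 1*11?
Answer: 407415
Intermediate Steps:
M(y, K) = K**2 + y**2 (M(y, K) = y**2 + K**2 = K**2 + y**2)
m(V) = -11 + V (m(V) = V - 11 = -11 + V)
Z = 2595 (Z = -3*(-248 - ((-19)**2 + 16**2)) = -3*(-248 - (361 + 256)) = -3*(-248 - 1*617) = -3*(-248 - 617) = -3*(-865) = 2595)
u = 157 (u = (-11 + 9) + 159 = -2 + 159 = 157)
u*Z = 157*2595 = 407415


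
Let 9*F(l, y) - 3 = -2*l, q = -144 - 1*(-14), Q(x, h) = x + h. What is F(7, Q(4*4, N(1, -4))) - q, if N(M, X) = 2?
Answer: 1159/9 ≈ 128.78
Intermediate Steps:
Q(x, h) = h + x
q = -130 (q = -144 + 14 = -130)
F(l, y) = ⅓ - 2*l/9 (F(l, y) = ⅓ + (-2*l)/9 = ⅓ - 2*l/9)
F(7, Q(4*4, N(1, -4))) - q = (⅓ - 2/9*7) - 1*(-130) = (⅓ - 14/9) + 130 = -11/9 + 130 = 1159/9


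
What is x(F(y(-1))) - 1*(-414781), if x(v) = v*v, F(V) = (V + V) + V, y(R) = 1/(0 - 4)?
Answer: 6636505/16 ≈ 4.1478e+5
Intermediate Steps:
y(R) = -¼ (y(R) = 1/(-4) = -¼)
F(V) = 3*V (F(V) = 2*V + V = 3*V)
x(v) = v²
x(F(y(-1))) - 1*(-414781) = (3*(-¼))² - 1*(-414781) = (-¾)² + 414781 = 9/16 + 414781 = 6636505/16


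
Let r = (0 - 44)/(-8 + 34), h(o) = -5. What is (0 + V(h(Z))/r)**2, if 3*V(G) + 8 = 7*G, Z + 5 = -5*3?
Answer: 312481/4356 ≈ 71.736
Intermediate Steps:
Z = -20 (Z = -5 - 5*3 = -5 - 15 = -20)
r = -22/13 (r = -44/26 = -44*1/26 = -22/13 ≈ -1.6923)
V(G) = -8/3 + 7*G/3 (V(G) = -8/3 + (7*G)/3 = -8/3 + 7*G/3)
(0 + V(h(Z))/r)**2 = (0 + (-8/3 + (7/3)*(-5))/(-22/13))**2 = (0 + (-8/3 - 35/3)*(-13/22))**2 = (0 - 43/3*(-13/22))**2 = (0 + 559/66)**2 = (559/66)**2 = 312481/4356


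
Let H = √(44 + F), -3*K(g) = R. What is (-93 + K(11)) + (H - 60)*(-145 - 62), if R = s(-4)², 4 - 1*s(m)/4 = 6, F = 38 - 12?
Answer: 36917/3 - 207*√70 ≈ 10574.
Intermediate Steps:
F = 26
s(m) = -8 (s(m) = 16 - 4*6 = 16 - 24 = -8)
R = 64 (R = (-8)² = 64)
K(g) = -64/3 (K(g) = -⅓*64 = -64/3)
H = √70 (H = √(44 + 26) = √70 ≈ 8.3666)
(-93 + K(11)) + (H - 60)*(-145 - 62) = (-93 - 64/3) + (√70 - 60)*(-145 - 62) = -343/3 + (-60 + √70)*(-207) = -343/3 + (12420 - 207*√70) = 36917/3 - 207*√70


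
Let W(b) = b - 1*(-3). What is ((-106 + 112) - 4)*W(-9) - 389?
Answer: -401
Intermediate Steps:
W(b) = 3 + b (W(b) = b + 3 = 3 + b)
((-106 + 112) - 4)*W(-9) - 389 = ((-106 + 112) - 4)*(3 - 9) - 389 = (6 - 4)*(-6) - 389 = 2*(-6) - 389 = -12 - 389 = -401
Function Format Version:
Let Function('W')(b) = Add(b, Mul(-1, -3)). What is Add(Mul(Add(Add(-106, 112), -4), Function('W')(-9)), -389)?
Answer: -401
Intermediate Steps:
Function('W')(b) = Add(3, b) (Function('W')(b) = Add(b, 3) = Add(3, b))
Add(Mul(Add(Add(-106, 112), -4), Function('W')(-9)), -389) = Add(Mul(Add(Add(-106, 112), -4), Add(3, -9)), -389) = Add(Mul(Add(6, -4), -6), -389) = Add(Mul(2, -6), -389) = Add(-12, -389) = -401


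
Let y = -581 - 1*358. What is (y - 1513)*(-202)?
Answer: 495304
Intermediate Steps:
y = -939 (y = -581 - 358 = -939)
(y - 1513)*(-202) = (-939 - 1513)*(-202) = -2452*(-202) = 495304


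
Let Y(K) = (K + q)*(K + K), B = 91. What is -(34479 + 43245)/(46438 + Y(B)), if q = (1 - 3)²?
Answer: -19431/15932 ≈ -1.2196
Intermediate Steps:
q = 4 (q = (-2)² = 4)
Y(K) = 2*K*(4 + K) (Y(K) = (K + 4)*(K + K) = (4 + K)*(2*K) = 2*K*(4 + K))
-(34479 + 43245)/(46438 + Y(B)) = -(34479 + 43245)/(46438 + 2*91*(4 + 91)) = -77724/(46438 + 2*91*95) = -77724/(46438 + 17290) = -77724/63728 = -1*19431/15932 = -19431/15932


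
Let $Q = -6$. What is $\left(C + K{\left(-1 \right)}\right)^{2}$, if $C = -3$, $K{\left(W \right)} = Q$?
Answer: $81$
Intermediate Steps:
$K{\left(W \right)} = -6$
$\left(C + K{\left(-1 \right)}\right)^{2} = \left(-3 - 6\right)^{2} = \left(-9\right)^{2} = 81$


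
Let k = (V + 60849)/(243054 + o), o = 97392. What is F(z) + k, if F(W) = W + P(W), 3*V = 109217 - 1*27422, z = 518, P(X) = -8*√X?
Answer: 88219571/170223 - 8*√518 ≈ 336.18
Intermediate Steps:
V = 27265 (V = (109217 - 1*27422)/3 = (109217 - 27422)/3 = (⅓)*81795 = 27265)
F(W) = W - 8*√W
k = 44057/170223 (k = (27265 + 60849)/(243054 + 97392) = 88114/340446 = 88114*(1/340446) = 44057/170223 ≈ 0.25882)
F(z) + k = (518 - 8*√518) + 44057/170223 = 88219571/170223 - 8*√518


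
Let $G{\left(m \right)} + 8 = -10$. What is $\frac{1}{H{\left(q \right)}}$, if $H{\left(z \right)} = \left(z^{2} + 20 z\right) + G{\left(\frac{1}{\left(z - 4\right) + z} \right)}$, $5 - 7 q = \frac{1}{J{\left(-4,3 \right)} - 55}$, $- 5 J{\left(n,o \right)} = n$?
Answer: $- \frac{3598609}{11326962} \approx -0.3177$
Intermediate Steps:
$J{\left(n,o \right)} = - \frac{n}{5}$
$G{\left(m \right)} = -18$ ($G{\left(m \right)} = -8 - 10 = -18$)
$q = \frac{1360}{1897}$ ($q = \frac{5}{7} - \frac{1}{7 \left(\left(- \frac{1}{5}\right) \left(-4\right) - 55\right)} = \frac{5}{7} - \frac{1}{7 \left(\frac{4}{5} - 55\right)} = \frac{5}{7} - \frac{1}{7 \left(- \frac{271}{5}\right)} = \frac{5}{7} - - \frac{5}{1897} = \frac{5}{7} + \frac{5}{1897} = \frac{1360}{1897} \approx 0.71692$)
$H{\left(z \right)} = -18 + z^{2} + 20 z$ ($H{\left(z \right)} = \left(z^{2} + 20 z\right) - 18 = -18 + z^{2} + 20 z$)
$\frac{1}{H{\left(q \right)}} = \frac{1}{-18 + \left(\frac{1360}{1897}\right)^{2} + 20 \cdot \frac{1360}{1897}} = \frac{1}{-18 + \frac{1849600}{3598609} + \frac{27200}{1897}} = \frac{1}{- \frac{11326962}{3598609}} = - \frac{3598609}{11326962}$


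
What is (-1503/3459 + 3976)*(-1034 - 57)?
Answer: -5000955257/1153 ≈ -4.3373e+6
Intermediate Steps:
(-1503/3459 + 3976)*(-1034 - 57) = (-1503*1/3459 + 3976)*(-1091) = (-501/1153 + 3976)*(-1091) = (4583827/1153)*(-1091) = -5000955257/1153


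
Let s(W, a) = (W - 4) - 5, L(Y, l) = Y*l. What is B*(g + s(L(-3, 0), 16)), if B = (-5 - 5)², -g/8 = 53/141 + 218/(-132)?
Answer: 62300/517 ≈ 120.50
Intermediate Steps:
g = 5276/517 (g = -8*(53/141 + 218/(-132)) = -8*(53*(1/141) + 218*(-1/132)) = -8*(53/141 - 109/66) = -8*(-1319/1034) = 5276/517 ≈ 10.205)
s(W, a) = -9 + W (s(W, a) = (-4 + W) - 5 = -9 + W)
B = 100 (B = (-10)² = 100)
B*(g + s(L(-3, 0), 16)) = 100*(5276/517 + (-9 - 3*0)) = 100*(5276/517 + (-9 + 0)) = 100*(5276/517 - 9) = 100*(623/517) = 62300/517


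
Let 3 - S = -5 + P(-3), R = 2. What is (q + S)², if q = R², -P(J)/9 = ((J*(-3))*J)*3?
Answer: 514089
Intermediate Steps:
P(J) = 81*J² (P(J) = -9*(J*(-3))*J*3 = -9*(-3*J)*J*3 = -9*(-3*J²)*3 = -(-81)*J² = 81*J²)
S = -721 (S = 3 - (-5 + 81*(-3)²) = 3 - (-5 + 81*9) = 3 - (-5 + 729) = 3 - 1*724 = 3 - 724 = -721)
q = 4 (q = 2² = 4)
(q + S)² = (4 - 721)² = (-717)² = 514089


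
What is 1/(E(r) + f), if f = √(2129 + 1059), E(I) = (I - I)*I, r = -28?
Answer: √797/1594 ≈ 0.017711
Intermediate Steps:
E(I) = 0 (E(I) = 0*I = 0)
f = 2*√797 (f = √3188 = 2*√797 ≈ 56.462)
1/(E(r) + f) = 1/(0 + 2*√797) = 1/(2*√797) = √797/1594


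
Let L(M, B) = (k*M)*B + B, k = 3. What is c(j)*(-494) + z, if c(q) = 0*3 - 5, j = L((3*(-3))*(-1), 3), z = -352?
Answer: 2118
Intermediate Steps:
L(M, B) = B + 3*B*M (L(M, B) = (3*M)*B + B = 3*B*M + B = B + 3*B*M)
j = 84 (j = 3*(1 + 3*((3*(-3))*(-1))) = 3*(1 + 3*(-9*(-1))) = 3*(1 + 3*9) = 3*(1 + 27) = 3*28 = 84)
c(q) = -5 (c(q) = 0 - 5 = -5)
c(j)*(-494) + z = -5*(-494) - 352 = 2470 - 352 = 2118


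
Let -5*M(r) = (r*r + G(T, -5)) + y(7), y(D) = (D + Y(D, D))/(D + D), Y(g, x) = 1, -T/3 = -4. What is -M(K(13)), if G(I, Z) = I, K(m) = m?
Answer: 1271/35 ≈ 36.314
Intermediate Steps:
T = 12 (T = -3*(-4) = 12)
y(D) = (1 + D)/(2*D) (y(D) = (D + 1)/(D + D) = (1 + D)/((2*D)) = (1 + D)*(1/(2*D)) = (1 + D)/(2*D))
M(r) = -88/35 - r**2/5 (M(r) = -((r*r + 12) + (1/2)*(1 + 7)/7)/5 = -((r**2 + 12) + (1/2)*(1/7)*8)/5 = -((12 + r**2) + 4/7)/5 = -(88/7 + r**2)/5 = -88/35 - r**2/5)
-M(K(13)) = -(-88/35 - 1/5*13**2) = -(-88/35 - 1/5*169) = -(-88/35 - 169/5) = -1*(-1271/35) = 1271/35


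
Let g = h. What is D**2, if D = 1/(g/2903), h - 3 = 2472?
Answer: 8427409/6125625 ≈ 1.3758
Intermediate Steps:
h = 2475 (h = 3 + 2472 = 2475)
g = 2475
D = 2903/2475 (D = 1/(2475/2903) = 2903/2475 ≈ 1.1729)
D**2 = (2903/2475)**2 = 8427409/6125625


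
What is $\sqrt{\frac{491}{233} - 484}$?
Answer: $\frac{i \sqrt{26161473}}{233} \approx 21.952 i$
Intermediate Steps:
$\sqrt{\frac{491}{233} - 484} = \sqrt{- \frac{112281}{233}} = \frac{i \sqrt{26161473}}{233}$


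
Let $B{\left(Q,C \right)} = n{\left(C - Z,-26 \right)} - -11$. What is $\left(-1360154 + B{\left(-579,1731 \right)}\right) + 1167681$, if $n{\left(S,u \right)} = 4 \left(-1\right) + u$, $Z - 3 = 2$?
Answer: $-192492$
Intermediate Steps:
$Z = 5$ ($Z = 3 + 2 = 5$)
$n{\left(S,u \right)} = -4 + u$
$B{\left(Q,C \right)} = -19$ ($B{\left(Q,C \right)} = \left(-4 - 26\right) - -11 = -30 + 11 = -19$)
$\left(-1360154 + B{\left(-579,1731 \right)}\right) + 1167681 = \left(-1360154 - 19\right) + 1167681 = -1360173 + 1167681 = -192492$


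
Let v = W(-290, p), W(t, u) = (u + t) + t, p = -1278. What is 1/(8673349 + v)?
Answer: 1/8671491 ≈ 1.1532e-7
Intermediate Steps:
W(t, u) = u + 2*t (W(t, u) = (t + u) + t = u + 2*t)
v = -1858 (v = -1278 + 2*(-290) = -1278 - 580 = -1858)
1/(8673349 + v) = 1/(8673349 - 1858) = 1/8671491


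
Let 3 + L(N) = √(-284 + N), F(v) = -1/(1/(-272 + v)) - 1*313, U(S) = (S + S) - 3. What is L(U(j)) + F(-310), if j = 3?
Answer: 266 + I*√281 ≈ 266.0 + 16.763*I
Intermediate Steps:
U(S) = -3 + 2*S (U(S) = 2*S - 3 = -3 + 2*S)
F(v) = -41 - v (F(v) = -(-272 + v) - 313 = (272 - v) - 313 = -41 - v)
L(N) = -3 + √(-284 + N)
L(U(j)) + F(-310) = (-3 + √(-284 + (-3 + 2*3))) + (-41 - 1*(-310)) = (-3 + √(-284 + (-3 + 6))) + (-41 + 310) = (-3 + √(-284 + 3)) + 269 = (-3 + √(-281)) + 269 = (-3 + I*√281) + 269 = 266 + I*√281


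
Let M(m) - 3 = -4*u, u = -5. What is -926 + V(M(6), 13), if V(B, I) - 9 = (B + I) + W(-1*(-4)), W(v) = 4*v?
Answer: -865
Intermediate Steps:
M(m) = 23 (M(m) = 3 - 4*(-5) = 3 + 20 = 23)
V(B, I) = 25 + B + I (V(B, I) = 9 + ((B + I) + 4*(-1*(-4))) = 9 + ((B + I) + 4*4) = 9 + ((B + I) + 16) = 9 + (16 + B + I) = 25 + B + I)
-926 + V(M(6), 13) = -926 + (25 + 23 + 13) = -926 + 61 = -865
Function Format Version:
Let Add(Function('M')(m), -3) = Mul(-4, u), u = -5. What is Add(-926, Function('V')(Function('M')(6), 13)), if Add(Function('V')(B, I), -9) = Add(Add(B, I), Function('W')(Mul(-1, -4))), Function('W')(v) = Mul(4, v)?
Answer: -865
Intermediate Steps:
Function('M')(m) = 23 (Function('M')(m) = Add(3, Mul(-4, -5)) = Add(3, 20) = 23)
Function('V')(B, I) = Add(25, B, I) (Function('V')(B, I) = Add(9, Add(Add(B, I), Mul(4, Mul(-1, -4)))) = Add(9, Add(Add(B, I), Mul(4, 4))) = Add(9, Add(Add(B, I), 16)) = Add(9, Add(16, B, I)) = Add(25, B, I))
Add(-926, Function('V')(Function('M')(6), 13)) = Add(-926, Add(25, 23, 13)) = Add(-926, 61) = -865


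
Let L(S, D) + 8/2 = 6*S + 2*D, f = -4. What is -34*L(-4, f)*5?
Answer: 6120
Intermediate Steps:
L(S, D) = -4 + 2*D + 6*S (L(S, D) = -4 + (6*S + 2*D) = -4 + (2*D + 6*S) = -4 + 2*D + 6*S)
-34*L(-4, f)*5 = -34*(-4 + 2*(-4) + 6*(-4))*5 = -34*(-4 - 8 - 24)*5 = -34*(-36)*5 = 1224*5 = 6120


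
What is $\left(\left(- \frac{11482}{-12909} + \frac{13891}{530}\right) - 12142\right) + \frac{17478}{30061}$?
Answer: $- \frac{2491557557758561}{205670447970} \approx -12114.0$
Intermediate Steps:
$\left(\left(- \frac{11482}{-12909} + \frac{13891}{530}\right) - 12142\right) + \frac{17478}{30061} = \left(\left(\left(-11482\right) \left(- \frac{1}{12909}\right) + 13891 \cdot \frac{1}{530}\right) - 12142\right) + 17478 \cdot \frac{1}{30061} = \left(\left(\frac{11482}{12909} + \frac{13891}{530}\right) - 12142\right) + \frac{17478}{30061} = \left(\frac{185404379}{6841770} - 12142\right) + \frac{17478}{30061} = - \frac{82887366961}{6841770} + \frac{17478}{30061} = - \frac{2491557557758561}{205670447970}$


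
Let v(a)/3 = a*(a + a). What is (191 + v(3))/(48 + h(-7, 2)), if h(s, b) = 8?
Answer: 35/8 ≈ 4.3750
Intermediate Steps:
v(a) = 6*a² (v(a) = 3*(a*(a + a)) = 3*(a*(2*a)) = 3*(2*a²) = 6*a²)
(191 + v(3))/(48 + h(-7, 2)) = (191 + 6*3²)/(48 + 8) = (191 + 6*9)/56 = (191 + 54)*(1/56) = 245*(1/56) = 35/8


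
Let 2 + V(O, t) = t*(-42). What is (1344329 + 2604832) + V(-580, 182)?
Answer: 3941515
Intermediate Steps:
V(O, t) = -2 - 42*t (V(O, t) = -2 + t*(-42) = -2 - 42*t)
(1344329 + 2604832) + V(-580, 182) = (1344329 + 2604832) + (-2 - 42*182) = 3949161 + (-2 - 7644) = 3949161 - 7646 = 3941515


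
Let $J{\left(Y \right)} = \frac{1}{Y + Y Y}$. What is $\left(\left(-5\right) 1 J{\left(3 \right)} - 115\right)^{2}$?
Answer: $\frac{1918225}{144} \approx 13321.0$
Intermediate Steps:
$J{\left(Y \right)} = \frac{1}{Y + Y^{2}}$
$\left(\left(-5\right) 1 J{\left(3 \right)} - 115\right)^{2} = \left(\left(-5\right) 1 \frac{1}{3 \left(1 + 3\right)} - 115\right)^{2} = \left(- 5 \frac{1}{3 \cdot 4} - 115\right)^{2} = \left(- 5 \cdot \frac{1}{3} \cdot \frac{1}{4} - 115\right)^{2} = \left(\left(-5\right) \frac{1}{12} - 115\right)^{2} = \left(- \frac{5}{12} - 115\right)^{2} = \left(- \frac{1385}{12}\right)^{2} = \frac{1918225}{144}$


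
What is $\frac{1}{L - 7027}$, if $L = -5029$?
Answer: $- \frac{1}{12056} \approx -8.2946 \cdot 10^{-5}$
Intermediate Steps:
$\frac{1}{L - 7027} = \frac{1}{-5029 - 7027} = \frac{1}{-12056} = - \frac{1}{12056}$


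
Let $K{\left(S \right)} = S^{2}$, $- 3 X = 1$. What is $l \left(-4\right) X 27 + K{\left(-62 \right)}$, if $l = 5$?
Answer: $4024$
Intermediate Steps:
$X = - \frac{1}{3}$ ($X = \left(- \frac{1}{3}\right) 1 = - \frac{1}{3} \approx -0.33333$)
$l \left(-4\right) X 27 + K{\left(-62 \right)} = 5 \left(-4\right) \left(- \frac{1}{3}\right) 27 + \left(-62\right)^{2} = \left(-20\right) \left(- \frac{1}{3}\right) 27 + 3844 = \frac{20}{3} \cdot 27 + 3844 = 180 + 3844 = 4024$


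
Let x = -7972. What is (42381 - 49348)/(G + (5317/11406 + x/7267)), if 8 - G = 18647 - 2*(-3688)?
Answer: 577476529734/2156368053023 ≈ 0.26780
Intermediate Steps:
G = -26015 (G = 8 - (18647 - 2*(-3688)) = 8 - (18647 + 7376) = 8 - 1*26023 = 8 - 26023 = -26015)
(42381 - 49348)/(G + (5317/11406 + x/7267)) = (42381 - 49348)/(-26015 + (5317/11406 - 7972/7267)) = -6967/(-26015 + (5317*(1/11406) - 7972*1/7267)) = -6967/(-26015 + (5317/11406 - 7972/7267)) = -6967/(-26015 - 52289993/82887402) = -6967/(-2156368053023/82887402) = -6967*(-82887402/2156368053023) = 577476529734/2156368053023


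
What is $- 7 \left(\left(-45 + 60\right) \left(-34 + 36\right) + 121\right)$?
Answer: $-1057$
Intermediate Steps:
$- 7 \left(\left(-45 + 60\right) \left(-34 + 36\right) + 121\right) = - 7 \left(15 \cdot 2 + 121\right) = - 7 \left(30 + 121\right) = \left(-7\right) 151 = -1057$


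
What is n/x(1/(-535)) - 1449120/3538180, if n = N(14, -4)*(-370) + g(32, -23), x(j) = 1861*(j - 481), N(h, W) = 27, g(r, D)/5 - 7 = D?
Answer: -888059378077/2229529639028 ≈ -0.39832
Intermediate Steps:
g(r, D) = 35 + 5*D
x(j) = -895141 + 1861*j (x(j) = 1861*(-481 + j) = -895141 + 1861*j)
n = -10070 (n = 27*(-370) + (35 + 5*(-23)) = -9990 + (35 - 115) = -9990 - 80 = -10070)
n/x(1/(-535)) - 1449120/3538180 = -10070/(-895141 + 1861/(-535)) - 1449120/3538180 = -10070/(-895141 + 1861*(-1/535)) - 1449120*1/3538180 = -10070/(-895141 - 1861/535) - 72456/176909 = -10070/(-478902296/535) - 72456/176909 = -10070*(-535/478902296) - 72456/176909 = 141775/12602692 - 72456/176909 = -888059378077/2229529639028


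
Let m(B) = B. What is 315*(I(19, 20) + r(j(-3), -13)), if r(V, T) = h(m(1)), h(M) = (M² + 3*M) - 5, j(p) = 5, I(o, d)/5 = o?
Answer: 29610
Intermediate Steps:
I(o, d) = 5*o
h(M) = -5 + M² + 3*M
r(V, T) = -1 (r(V, T) = -5 + 1² + 3*1 = -5 + 1 + 3 = -1)
315*(I(19, 20) + r(j(-3), -13)) = 315*(5*19 - 1) = 315*(95 - 1) = 315*94 = 29610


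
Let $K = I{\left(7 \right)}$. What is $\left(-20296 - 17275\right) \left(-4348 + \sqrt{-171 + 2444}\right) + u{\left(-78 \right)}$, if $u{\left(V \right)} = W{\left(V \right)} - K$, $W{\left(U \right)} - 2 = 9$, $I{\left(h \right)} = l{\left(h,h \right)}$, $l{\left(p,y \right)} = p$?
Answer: $163358712 - 37571 \sqrt{2273} \approx 1.6157 \cdot 10^{8}$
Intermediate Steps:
$I{\left(h \right)} = h$
$W{\left(U \right)} = 11$ ($W{\left(U \right)} = 2 + 9 = 11$)
$K = 7$
$u{\left(V \right)} = 4$ ($u{\left(V \right)} = 11 - 7 = 4$)
$\left(-20296 - 17275\right) \left(-4348 + \sqrt{-171 + 2444}\right) + u{\left(-78 \right)} = \left(-20296 - 17275\right) \left(-4348 + \sqrt{-171 + 2444}\right) + 4 = - 37571 \left(-4348 + \sqrt{2273}\right) + 4 = \left(163358708 - 37571 \sqrt{2273}\right) + 4 = 163358712 - 37571 \sqrt{2273}$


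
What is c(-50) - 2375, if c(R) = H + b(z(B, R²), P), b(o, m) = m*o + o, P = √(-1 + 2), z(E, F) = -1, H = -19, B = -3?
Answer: -2396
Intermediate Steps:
P = 1 (P = √1 = 1)
b(o, m) = o + m*o
c(R) = -21 (c(R) = -19 - (1 + 1) = -19 - 1*2 = -19 - 2 = -21)
c(-50) - 2375 = -21 - 2375 = -2396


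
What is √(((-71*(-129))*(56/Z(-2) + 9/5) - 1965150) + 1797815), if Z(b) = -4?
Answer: I*√6976870/5 ≈ 528.28*I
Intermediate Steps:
√(((-71*(-129))*(56/Z(-2) + 9/5) - 1965150) + 1797815) = √(((-71*(-129))*(56/(-4) + 9/5) - 1965150) + 1797815) = √((9159*(56*(-¼) + 9*(⅕)) - 1965150) + 1797815) = √((9159*(-14 + 9/5) - 1965150) + 1797815) = √((9159*(-61/5) - 1965150) + 1797815) = √((-558699/5 - 1965150) + 1797815) = √(-10384449/5 + 1797815) = √(-1395374/5) = I*√6976870/5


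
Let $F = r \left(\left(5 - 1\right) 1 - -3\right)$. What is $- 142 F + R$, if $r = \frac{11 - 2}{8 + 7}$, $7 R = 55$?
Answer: $- \frac{20599}{35} \approx -588.54$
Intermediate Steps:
$R = \frac{55}{7}$ ($R = \frac{1}{7} \cdot 55 = \frac{55}{7} \approx 7.8571$)
$r = \frac{3}{5}$ ($r = \frac{9}{15} = 9 \cdot \frac{1}{15} = \frac{3}{5} \approx 0.6$)
$F = \frac{21}{5}$ ($F = \frac{3 \left(\left(5 - 1\right) 1 - -3\right)}{5} = \frac{3 \left(4 \cdot 1 + 3\right)}{5} = \frac{3 \left(4 + 3\right)}{5} = \frac{3}{5} \cdot 7 = \frac{21}{5} \approx 4.2$)
$- 142 F + R = \left(-142\right) \frac{21}{5} + \frac{55}{7} = - \frac{2982}{5} + \frac{55}{7} = - \frac{20599}{35}$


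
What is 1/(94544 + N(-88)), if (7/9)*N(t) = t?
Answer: 7/661016 ≈ 1.0590e-5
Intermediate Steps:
N(t) = 9*t/7
1/(94544 + N(-88)) = 1/(94544 + (9/7)*(-88)) = 1/(94544 - 792/7) = 1/(661016/7) = 7/661016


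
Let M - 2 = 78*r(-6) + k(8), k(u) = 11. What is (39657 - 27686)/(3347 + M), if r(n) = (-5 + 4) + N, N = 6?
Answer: 11971/3750 ≈ 3.1923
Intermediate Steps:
r(n) = 5 (r(n) = (-5 + 4) + 6 = -1 + 6 = 5)
M = 403 (M = 2 + (78*5 + 11) = 2 + (390 + 11) = 2 + 401 = 403)
(39657 - 27686)/(3347 + M) = (39657 - 27686)/(3347 + 403) = 11971/3750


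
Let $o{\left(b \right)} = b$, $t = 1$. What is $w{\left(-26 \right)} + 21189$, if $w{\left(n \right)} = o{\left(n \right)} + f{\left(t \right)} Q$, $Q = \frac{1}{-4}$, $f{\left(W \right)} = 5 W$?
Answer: $\frac{84647}{4} \approx 21162.0$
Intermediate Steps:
$Q = - \frac{1}{4} \approx -0.25$
$w{\left(n \right)} = - \frac{5}{4} + n$ ($w{\left(n \right)} = n + 5 \cdot 1 \left(- \frac{1}{4}\right) = n + 5 \left(- \frac{1}{4}\right) = n - \frac{5}{4} = - \frac{5}{4} + n$)
$w{\left(-26 \right)} + 21189 = \left(- \frac{5}{4} - 26\right) + 21189 = - \frac{109}{4} + 21189 = \frac{84647}{4}$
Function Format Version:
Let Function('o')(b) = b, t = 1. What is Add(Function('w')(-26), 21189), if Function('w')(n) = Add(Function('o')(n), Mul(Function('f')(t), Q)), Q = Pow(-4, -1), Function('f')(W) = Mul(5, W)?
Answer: Rational(84647, 4) ≈ 21162.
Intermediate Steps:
Q = Rational(-1, 4) ≈ -0.25000
Function('w')(n) = Add(Rational(-5, 4), n) (Function('w')(n) = Add(n, Mul(Mul(5, 1), Rational(-1, 4))) = Add(n, Mul(5, Rational(-1, 4))) = Add(n, Rational(-5, 4)) = Add(Rational(-5, 4), n))
Add(Function('w')(-26), 21189) = Add(Add(Rational(-5, 4), -26), 21189) = Add(Rational(-109, 4), 21189) = Rational(84647, 4)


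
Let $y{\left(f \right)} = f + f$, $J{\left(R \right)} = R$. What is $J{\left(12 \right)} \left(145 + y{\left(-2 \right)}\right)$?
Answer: $1692$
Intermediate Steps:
$y{\left(f \right)} = 2 f$
$J{\left(12 \right)} \left(145 + y{\left(-2 \right)}\right) = 12 \left(145 + 2 \left(-2\right)\right) = 12 \left(145 - 4\right) = 12 \cdot 141 = 1692$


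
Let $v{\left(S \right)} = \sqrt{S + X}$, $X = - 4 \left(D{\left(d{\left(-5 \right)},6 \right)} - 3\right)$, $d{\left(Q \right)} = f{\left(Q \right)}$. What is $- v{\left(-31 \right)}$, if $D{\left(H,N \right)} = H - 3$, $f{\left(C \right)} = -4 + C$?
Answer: $- \sqrt{29} \approx -5.3852$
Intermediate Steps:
$d{\left(Q \right)} = -4 + Q$
$D{\left(H,N \right)} = -3 + H$ ($D{\left(H,N \right)} = H - 3 = -3 + H$)
$X = 60$ ($X = - 4 \left(\left(-3 - 9\right) - 3\right) = - 4 \left(-12 - 3\right) = \left(-4\right) \left(-15\right) = 60$)
$v{\left(S \right)} = \sqrt{60 + S}$ ($v{\left(S \right)} = \sqrt{S + 60} = \sqrt{60 + S}$)
$- v{\left(-31 \right)} = - \sqrt{60 - 31} = - \sqrt{29}$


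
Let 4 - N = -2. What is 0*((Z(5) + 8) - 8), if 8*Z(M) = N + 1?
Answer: 0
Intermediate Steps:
N = 6 (N = 4 - 1*(-2) = 4 + 2 = 6)
Z(M) = 7/8 (Z(M) = (6 + 1)/8 = (1/8)*7 = 7/8)
0*((Z(5) + 8) - 8) = 0*((7/8 + 8) - 8) = 0*(71/8 - 8) = 0*(7/8) = 0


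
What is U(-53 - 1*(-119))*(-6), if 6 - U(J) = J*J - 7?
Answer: 26058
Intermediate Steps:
U(J) = 13 - J**2 (U(J) = 6 - (J*J - 7) = 6 - (J**2 - 7) = 6 - (-7 + J**2) = 6 + (7 - J**2) = 13 - J**2)
U(-53 - 1*(-119))*(-6) = (13 - (-53 - 1*(-119))**2)*(-6) = (13 - (-53 + 119)**2)*(-6) = (13 - 1*66**2)*(-6) = (13 - 1*4356)*(-6) = (13 - 4356)*(-6) = -4343*(-6) = 26058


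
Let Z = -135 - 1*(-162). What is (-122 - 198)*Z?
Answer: -8640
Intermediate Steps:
Z = 27 (Z = -135 + 162 = 27)
(-122 - 198)*Z = (-122 - 198)*27 = -320*27 = -8640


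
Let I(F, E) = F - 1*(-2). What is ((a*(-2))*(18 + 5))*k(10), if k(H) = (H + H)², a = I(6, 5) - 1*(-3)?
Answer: -202400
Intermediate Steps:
I(F, E) = 2 + F (I(F, E) = F + 2 = 2 + F)
a = 11 (a = (2 + 6) - 1*(-3) = 8 + 3 = 11)
k(H) = 4*H² (k(H) = (2*H)² = 4*H²)
((a*(-2))*(18 + 5))*k(10) = ((11*(-2))*(18 + 5))*(4*10²) = (-22*23)*(4*100) = -506*400 = -202400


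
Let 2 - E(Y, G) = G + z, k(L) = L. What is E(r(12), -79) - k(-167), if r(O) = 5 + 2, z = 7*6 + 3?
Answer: 203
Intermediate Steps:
z = 45 (z = 42 + 3 = 45)
r(O) = 7
E(Y, G) = -43 - G (E(Y, G) = 2 - (G + 45) = 2 - (45 + G) = 2 + (-45 - G) = -43 - G)
E(r(12), -79) - k(-167) = (-43 - 1*(-79)) - 1*(-167) = (-43 + 79) + 167 = 36 + 167 = 203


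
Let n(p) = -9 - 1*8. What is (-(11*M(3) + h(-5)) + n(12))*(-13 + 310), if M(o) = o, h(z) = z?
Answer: -13365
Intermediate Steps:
n(p) = -17 (n(p) = -9 - 8 = -17)
(-(11*M(3) + h(-5)) + n(12))*(-13 + 310) = (-(11*3 - 5) - 17)*(-13 + 310) = (-(33 - 5) - 17)*297 = (-1*28 - 17)*297 = (-28 - 17)*297 = -45*297 = -13365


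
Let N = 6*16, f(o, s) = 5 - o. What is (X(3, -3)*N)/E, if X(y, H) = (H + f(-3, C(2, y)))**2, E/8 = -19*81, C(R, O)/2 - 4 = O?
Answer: -100/513 ≈ -0.19493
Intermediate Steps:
C(R, O) = 8 + 2*O
E = -12312 (E = 8*(-19*81) = 8*(-1539) = -12312)
N = 96
X(y, H) = (8 + H)**2 (X(y, H) = (H + (5 - 1*(-3)))**2 = (H + (5 + 3))**2 = (H + 8)**2 = (8 + H)**2)
(X(3, -3)*N)/E = ((8 - 3)**2*96)/(-12312) = (5**2*96)*(-1/12312) = (25*96)*(-1/12312) = 2400*(-1/12312) = -100/513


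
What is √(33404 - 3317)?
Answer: 3*√3343 ≈ 173.46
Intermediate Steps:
√(33404 - 3317) = √30087 = 3*√3343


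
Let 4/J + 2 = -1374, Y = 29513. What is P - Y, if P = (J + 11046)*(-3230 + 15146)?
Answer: 11317134599/86 ≈ 1.3159e+8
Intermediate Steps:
J = -1/344 (J = 4/(-2 - 1374) = 4/(-1376) = 4*(-1/1376) = -1/344 ≈ -0.0029070)
P = 11319672717/86 (P = (-1/344 + 11046)*(-3230 + 15146) = (3799823/344)*11916 = 11319672717/86 ≈ 1.3162e+8)
P - Y = 11319672717/86 - 1*29513 = 11319672717/86 - 29513 = 11317134599/86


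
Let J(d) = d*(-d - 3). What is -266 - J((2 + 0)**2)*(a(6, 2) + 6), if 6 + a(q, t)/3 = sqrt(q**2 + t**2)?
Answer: -602 + 168*sqrt(10) ≈ -70.737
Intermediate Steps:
J(d) = d*(-3 - d)
a(q, t) = -18 + 3*sqrt(q**2 + t**2)
-266 - J((2 + 0)**2)*(a(6, 2) + 6) = -266 - (-(2 + 0)**2*(3 + (2 + 0)**2))*((-18 + 3*sqrt(6**2 + 2**2)) + 6) = -266 - (-1*2**2*(3 + 2**2))*((-18 + 3*sqrt(36 + 4)) + 6) = -266 - (-1*4*(3 + 4))*((-18 + 3*sqrt(40)) + 6) = -266 - (-1*4*7)*((-18 + 3*(2*sqrt(10))) + 6) = -266 - (-28)*((-18 + 6*sqrt(10)) + 6) = -266 - (-28)*(-12 + 6*sqrt(10)) = -266 - (336 - 168*sqrt(10)) = -266 + (-336 + 168*sqrt(10)) = -602 + 168*sqrt(10)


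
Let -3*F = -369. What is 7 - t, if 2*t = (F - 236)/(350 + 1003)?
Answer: 19055/2706 ≈ 7.0418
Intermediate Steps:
F = 123 (F = -1/3*(-369) = 123)
t = -113/2706 (t = ((123 - 236)/(350 + 1003))/2 = (-113/1353)/2 = (-113*1/1353)/2 = (1/2)*(-113/1353) = -113/2706 ≈ -0.041759)
7 - t = 7 - 1*(-113/2706) = 7 + 113/2706 = 19055/2706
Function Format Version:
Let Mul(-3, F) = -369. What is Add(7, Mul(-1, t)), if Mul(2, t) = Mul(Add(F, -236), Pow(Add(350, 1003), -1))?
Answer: Rational(19055, 2706) ≈ 7.0418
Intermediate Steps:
F = 123 (F = Mul(Rational(-1, 3), -369) = 123)
t = Rational(-113, 2706) (t = Mul(Rational(1, 2), Mul(Add(123, -236), Pow(Add(350, 1003), -1))) = Mul(Rational(1, 2), Mul(-113, Pow(1353, -1))) = Mul(Rational(1, 2), Mul(-113, Rational(1, 1353))) = Mul(Rational(1, 2), Rational(-113, 1353)) = Rational(-113, 2706) ≈ -0.041759)
Add(7, Mul(-1, t)) = Add(7, Mul(-1, Rational(-113, 2706))) = Add(7, Rational(113, 2706)) = Rational(19055, 2706)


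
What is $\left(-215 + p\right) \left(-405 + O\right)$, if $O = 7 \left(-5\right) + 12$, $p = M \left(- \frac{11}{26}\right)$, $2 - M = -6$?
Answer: $\frac{1215092}{13} \approx 93469.0$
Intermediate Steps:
$M = 8$ ($M = 2 - -6 = 2 + 6 = 8$)
$p = - \frac{44}{13}$ ($p = 8 \left(- \frac{11}{26}\right) = - \frac{44}{13} \approx -3.3846$)
$O = -23$ ($O = -35 + 12 = -23$)
$\left(-215 + p\right) \left(-405 + O\right) = \left(-215 - \frac{44}{13}\right) \left(-405 - 23\right) = \left(- \frac{2839}{13}\right) \left(-428\right) = \frac{1215092}{13}$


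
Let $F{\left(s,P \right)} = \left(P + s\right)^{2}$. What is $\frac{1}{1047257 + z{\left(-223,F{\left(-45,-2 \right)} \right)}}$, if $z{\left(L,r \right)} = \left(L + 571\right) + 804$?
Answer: $\frac{1}{1048409} \approx 9.5383 \cdot 10^{-7}$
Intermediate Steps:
$z{\left(L,r \right)} = 1375 + L$ ($z{\left(L,r \right)} = \left(571 + L\right) + 804 = 1375 + L$)
$\frac{1}{1047257 + z{\left(-223,F{\left(-45,-2 \right)} \right)}} = \frac{1}{1047257 + \left(1375 - 223\right)} = \frac{1}{1047257 + 1152} = \frac{1}{1048409}$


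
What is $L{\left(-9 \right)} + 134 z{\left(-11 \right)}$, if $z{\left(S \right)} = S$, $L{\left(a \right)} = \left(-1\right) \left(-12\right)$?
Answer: $-1462$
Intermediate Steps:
$L{\left(a \right)} = 12$
$L{\left(-9 \right)} + 134 z{\left(-11 \right)} = 12 + 134 \left(-11\right) = 12 - 1474 = -1462$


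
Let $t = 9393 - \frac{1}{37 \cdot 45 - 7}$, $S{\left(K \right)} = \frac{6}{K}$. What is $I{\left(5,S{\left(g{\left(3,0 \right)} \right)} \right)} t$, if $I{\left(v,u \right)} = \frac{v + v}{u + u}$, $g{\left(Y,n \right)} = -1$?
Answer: $- \frac{77867965}{9948} \approx -7827.5$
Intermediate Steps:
$I{\left(v,u \right)} = \frac{v}{u}$ ($I{\left(v,u \right)} = \frac{2 v}{2 u} = 2 v \frac{1}{2 u} = \frac{v}{u}$)
$t = \frac{15573593}{1658}$ ($t = 9393 - \frac{1}{1665 - 7} = 9393 - \frac{1}{1658} = \frac{15573593}{1658} \approx 9393.0$)
$I{\left(5,S{\left(g{\left(3,0 \right)} \right)} \right)} t = \frac{5}{6 \frac{1}{-1}} \cdot \frac{15573593}{1658} = \frac{5}{6 \left(-1\right)} \frac{15573593}{1658} = \frac{5}{-6} \cdot \frac{15573593}{1658} = 5 \left(- \frac{1}{6}\right) \frac{15573593}{1658} = \left(- \frac{5}{6}\right) \frac{15573593}{1658} = - \frac{77867965}{9948}$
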